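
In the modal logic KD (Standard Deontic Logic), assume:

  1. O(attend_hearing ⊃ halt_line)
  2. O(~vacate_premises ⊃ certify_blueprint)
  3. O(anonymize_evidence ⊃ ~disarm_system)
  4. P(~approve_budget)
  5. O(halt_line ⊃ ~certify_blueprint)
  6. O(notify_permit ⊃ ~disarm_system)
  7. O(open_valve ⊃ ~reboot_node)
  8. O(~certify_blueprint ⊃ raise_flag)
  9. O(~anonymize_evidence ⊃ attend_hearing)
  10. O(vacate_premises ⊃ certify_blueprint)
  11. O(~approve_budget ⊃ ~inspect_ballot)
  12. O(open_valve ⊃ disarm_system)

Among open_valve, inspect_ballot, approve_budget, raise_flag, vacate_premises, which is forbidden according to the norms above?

Premises 10 and 2 cover both cases: O(vacate_premises ⊃ certify_blueprint) and O(~vacate_premises ⊃ certify_blueprint). Since vacate_premises ∨ ~vacate_premises is a tautology, O(certify_blueprint) follows.
The contrapositive of premise 5 (O(halt_line ⊃ ~certify_blueprint)) is O(certify_blueprint ⊃ ~halt_line), and O(certify_blueprint) is already established, so O(~halt_line).
Premise 1, O(attend_hearing ⊃ halt_line), contraposes to O(~halt_line ⊃ ~attend_hearing); with O(~halt_line) we get O(~attend_hearing).
Premise 9, O(~anonymize_evidence ⊃ attend_hearing), contraposes to O(~attend_hearing ⊃ anonymize_evidence); with O(~attend_hearing) we get O(anonymize_evidence).
Premise 3 is O(anonymize_evidence ⊃ ~disarm_system); since O(anonymize_evidence), deontic closure gives O(~disarm_system).
Premise 12, O(open_valve ⊃ disarm_system), contraposes to O(~disarm_system ⊃ ~open_valve); with O(~disarm_system) we get O(~open_valve).
So O(~open_valve) holds, i.e. open_valve is forbidden. None of the other listed options is forbidden under the premises.

open_valve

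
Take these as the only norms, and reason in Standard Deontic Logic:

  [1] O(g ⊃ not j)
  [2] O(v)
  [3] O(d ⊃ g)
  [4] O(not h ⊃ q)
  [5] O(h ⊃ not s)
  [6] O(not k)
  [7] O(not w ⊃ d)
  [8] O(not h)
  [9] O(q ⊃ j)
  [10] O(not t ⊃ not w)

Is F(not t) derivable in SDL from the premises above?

From premise 8 we have O(not h).
Premise 4 is O(not h ⊃ q); since O(not h), deontic closure gives O(q).
Applying K to premise 9 (O(q ⊃ j)) and O(q) yields O(j).
Premise 1, O(g ⊃ not j), contraposes to O(j ⊃ not g); with O(j) we get O(not g).
Premise 3 is O(d ⊃ g); contrapositively O(not g ⊃ not d). Since O(not g) holds, K gives O(not d).
Premise 7 is O(not w ⊃ d); contrapositively O(not d ⊃ w). Since O(not d) holds, K gives O(w).
The contrapositive of premise 10 (O(not t ⊃ not w)) is O(w ⊃ t), and O(w) is already established, so O(t).
Premises 2, 5, 6 do not contribute to this derivation.
So O(t) holds, i.e. F(not t). The claim follows.

Yes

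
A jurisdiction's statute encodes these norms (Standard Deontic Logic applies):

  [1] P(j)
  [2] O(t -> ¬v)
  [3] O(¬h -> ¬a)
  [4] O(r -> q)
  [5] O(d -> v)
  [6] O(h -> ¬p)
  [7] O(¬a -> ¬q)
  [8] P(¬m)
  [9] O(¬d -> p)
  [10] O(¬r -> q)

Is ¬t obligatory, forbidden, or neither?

By case analysis on r: premise 4 gives O(r -> q) and premise 10 gives O(¬r -> q), so O(q) either way.
The contrapositive of premise 7 (O(¬a -> ¬q)) is O(q -> a), and O(q) is already established, so O(a).
Premise 3, O(¬h -> ¬a), contraposes to O(a -> h); with O(a) we get O(h).
With premise 6, O(h -> ¬p), the K-axiom yields O(¬p).
The contrapositive of premise 9 (O(¬d -> p)) is O(¬p -> d), and O(¬p) is already established, so O(d).
Premise 5 is O(d -> v); since O(d), deontic closure gives O(v).
Premise 2, O(t -> ¬v), contraposes to O(v -> ¬t); with O(v) we get O(¬t).
Premises 1, 8 do not contribute to this derivation.
Hence ¬t is obligatory.

Obligatory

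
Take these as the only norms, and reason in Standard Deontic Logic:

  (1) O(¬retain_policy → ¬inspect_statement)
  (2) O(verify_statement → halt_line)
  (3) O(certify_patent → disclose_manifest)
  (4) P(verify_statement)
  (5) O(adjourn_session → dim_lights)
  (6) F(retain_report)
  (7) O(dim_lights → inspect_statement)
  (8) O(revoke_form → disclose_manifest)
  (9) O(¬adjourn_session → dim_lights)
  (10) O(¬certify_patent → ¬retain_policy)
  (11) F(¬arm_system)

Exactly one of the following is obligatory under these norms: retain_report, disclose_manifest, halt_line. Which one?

Premises 9 and 5 cover both cases: O(¬adjourn_session → dim_lights) and O(adjourn_session → dim_lights). Since ¬adjourn_session ∨ adjourn_session is a tautology, O(dim_lights) follows.
With premise 7, O(dim_lights → inspect_statement), the K-axiom yields O(inspect_statement).
Premise 1 is O(¬retain_policy → ¬inspect_statement); contrapositively O(inspect_statement → retain_policy). Since O(inspect_statement) holds, K gives O(retain_policy).
The contrapositive of premise 10 (O(¬certify_patent → ¬retain_policy)) is O(retain_policy → certify_patent), and O(retain_policy) is already established, so O(certify_patent).
Premise 3 is O(certify_patent → disclose_manifest); since O(certify_patent), deontic closure gives O(disclose_manifest).
So O(disclose_manifest) holds — disclose_manifest is obligatory. None of the other listed options is made obligatory by any chain of premises.

disclose_manifest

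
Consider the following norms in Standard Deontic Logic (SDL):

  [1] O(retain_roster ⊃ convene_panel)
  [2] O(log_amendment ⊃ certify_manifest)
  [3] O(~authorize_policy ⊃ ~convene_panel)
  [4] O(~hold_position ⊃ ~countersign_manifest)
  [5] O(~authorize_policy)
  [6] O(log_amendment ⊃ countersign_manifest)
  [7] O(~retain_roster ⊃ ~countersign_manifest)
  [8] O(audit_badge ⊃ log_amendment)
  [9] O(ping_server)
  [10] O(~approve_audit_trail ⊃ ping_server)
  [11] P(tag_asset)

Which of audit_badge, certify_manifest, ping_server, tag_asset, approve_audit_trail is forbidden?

audit_badge

From premise 5 we have O(~authorize_policy).
From O(~authorize_policy) and premise 3, O(~authorize_policy ⊃ ~convene_panel), we obtain O(~convene_panel).
The contrapositive of premise 1 (O(retain_roster ⊃ convene_panel)) is O(~convene_panel ⊃ ~retain_roster), and O(~convene_panel) is already established, so O(~retain_roster).
Applying K to premise 7 (O(~retain_roster ⊃ ~countersign_manifest)) and O(~retain_roster) yields O(~countersign_manifest).
Premise 6, O(log_amendment ⊃ countersign_manifest), contraposes to O(~countersign_manifest ⊃ ~log_amendment); with O(~countersign_manifest) we get O(~log_amendment).
The contrapositive of premise 8 (O(audit_badge ⊃ log_amendment)) is O(~log_amendment ⊃ ~audit_badge), and O(~log_amendment) is already established, so O(~audit_badge).
So O(~audit_badge) holds, i.e. audit_badge is forbidden. None of the other listed options is forbidden under the premises.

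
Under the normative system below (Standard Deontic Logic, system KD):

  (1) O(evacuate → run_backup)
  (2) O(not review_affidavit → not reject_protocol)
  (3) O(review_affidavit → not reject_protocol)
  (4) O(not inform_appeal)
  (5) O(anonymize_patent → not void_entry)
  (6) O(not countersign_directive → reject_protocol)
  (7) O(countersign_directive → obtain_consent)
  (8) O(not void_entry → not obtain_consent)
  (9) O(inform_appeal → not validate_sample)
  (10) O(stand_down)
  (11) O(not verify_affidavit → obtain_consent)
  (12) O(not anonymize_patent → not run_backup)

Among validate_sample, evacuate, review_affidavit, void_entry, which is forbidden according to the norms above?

By case analysis on not review_affidavit: premise 2 gives O(not review_affidavit → not reject_protocol) and premise 3 gives O(review_affidavit → not reject_protocol), so O(not reject_protocol) either way.
Premise 6, O(not countersign_directive → reject_protocol), contraposes to O(not reject_protocol → countersign_directive); with O(not reject_protocol) we get O(countersign_directive).
Applying K to premise 7 (O(countersign_directive → obtain_consent)) and O(countersign_directive) yields O(obtain_consent).
The contrapositive of premise 8 (O(not void_entry → not obtain_consent)) is O(obtain_consent → void_entry), and O(obtain_consent) is already established, so O(void_entry).
The contrapositive of premise 5 (O(anonymize_patent → not void_entry)) is O(void_entry → not anonymize_patent), and O(void_entry) is already established, so O(not anonymize_patent).
With premise 12, O(not anonymize_patent → not run_backup), the K-axiom yields O(not run_backup).
Premise 1 is O(evacuate → run_backup); contrapositively O(not run_backup → not evacuate). Since O(not run_backup) holds, K gives O(not evacuate).
So O(not evacuate) holds, i.e. evacuate is forbidden. None of the other listed options is forbidden under the premises.

evacuate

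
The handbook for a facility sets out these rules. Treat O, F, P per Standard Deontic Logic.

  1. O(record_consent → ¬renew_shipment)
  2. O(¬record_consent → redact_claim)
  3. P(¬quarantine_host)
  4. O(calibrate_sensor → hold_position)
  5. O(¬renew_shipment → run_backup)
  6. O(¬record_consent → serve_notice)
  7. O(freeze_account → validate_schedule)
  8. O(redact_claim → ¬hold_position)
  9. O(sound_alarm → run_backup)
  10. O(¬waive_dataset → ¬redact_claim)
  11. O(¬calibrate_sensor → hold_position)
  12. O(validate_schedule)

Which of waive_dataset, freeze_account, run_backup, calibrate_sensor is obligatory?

run_backup

Premises 4 and 11 are O(calibrate_sensor → hold_position) and O(¬calibrate_sensor → hold_position); every ideal world satisfies calibrate_sensor or ¬calibrate_sensor, so in either case hold_position holds — hence O(hold_position).
Premise 8 is O(redact_claim → ¬hold_position); contrapositively O(hold_position → ¬redact_claim). Since O(hold_position) holds, K gives O(¬redact_claim).
Premise 2, O(¬record_consent → redact_claim), contraposes to O(¬redact_claim → record_consent); with O(¬redact_claim) we get O(record_consent).
With premise 1, O(record_consent → ¬renew_shipment), the K-axiom yields O(¬renew_shipment).
Premise 5 is O(¬renew_shipment → run_backup); since O(¬renew_shipment), deontic closure gives O(run_backup).
So O(run_backup) holds — run_backup is obligatory. None of the other listed options is made obligatory by any chain of premises.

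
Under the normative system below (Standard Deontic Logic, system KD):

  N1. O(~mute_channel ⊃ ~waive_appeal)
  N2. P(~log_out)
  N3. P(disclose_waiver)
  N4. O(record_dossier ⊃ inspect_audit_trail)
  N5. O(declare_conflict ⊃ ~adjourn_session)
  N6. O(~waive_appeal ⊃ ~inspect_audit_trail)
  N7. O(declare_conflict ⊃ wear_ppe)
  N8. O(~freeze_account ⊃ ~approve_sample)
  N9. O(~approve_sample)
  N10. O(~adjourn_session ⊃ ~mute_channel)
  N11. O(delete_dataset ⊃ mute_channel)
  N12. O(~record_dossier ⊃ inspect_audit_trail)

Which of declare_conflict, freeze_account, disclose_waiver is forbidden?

declare_conflict

Premises 4 and 12 cover both cases: O(record_dossier ⊃ inspect_audit_trail) and O(~record_dossier ⊃ inspect_audit_trail). Since record_dossier ∨ ~record_dossier is a tautology, O(inspect_audit_trail) follows.
Premise 6, O(~waive_appeal ⊃ ~inspect_audit_trail), contraposes to O(inspect_audit_trail ⊃ waive_appeal); with O(inspect_audit_trail) we get O(waive_appeal).
Premise 1, O(~mute_channel ⊃ ~waive_appeal), contraposes to O(waive_appeal ⊃ mute_channel); with O(waive_appeal) we get O(mute_channel).
The contrapositive of premise 10 (O(~adjourn_session ⊃ ~mute_channel)) is O(mute_channel ⊃ adjourn_session), and O(mute_channel) is already established, so O(adjourn_session).
Premise 5, O(declare_conflict ⊃ ~adjourn_session), contraposes to O(adjourn_session ⊃ ~declare_conflict); with O(adjourn_session) we get O(~declare_conflict).
So O(~declare_conflict) holds, i.e. declare_conflict is forbidden. None of the other listed options is forbidden under the premises.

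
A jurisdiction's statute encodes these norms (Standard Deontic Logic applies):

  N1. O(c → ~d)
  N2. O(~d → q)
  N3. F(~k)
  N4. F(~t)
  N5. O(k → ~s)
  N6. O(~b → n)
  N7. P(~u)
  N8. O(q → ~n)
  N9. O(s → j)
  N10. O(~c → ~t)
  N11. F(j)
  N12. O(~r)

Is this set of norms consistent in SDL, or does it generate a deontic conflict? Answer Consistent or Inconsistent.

Consistent

Premise 9 is O(s → j), but O(s) is not derivable from the premises, so it does not yield O(j).
So O(j) is not derivable, and the apparent clash with O(~j) does not arise.
A world satisfying every obligation exists (e.g. b=true, c=true, d=false, j=false, k=true, n=false, q=true, r=false, s=false, t=true, u=false); no atom is both obligatory and forbidden, so the set is consistent.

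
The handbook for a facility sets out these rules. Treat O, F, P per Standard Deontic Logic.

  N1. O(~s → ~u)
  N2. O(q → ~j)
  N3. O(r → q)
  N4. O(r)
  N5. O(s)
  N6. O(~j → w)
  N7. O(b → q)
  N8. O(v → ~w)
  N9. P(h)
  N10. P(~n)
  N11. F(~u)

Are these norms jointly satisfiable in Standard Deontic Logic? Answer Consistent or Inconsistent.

Consistent

Premise 1 is O(~s → ~u), but O(~s) is not derivable from the premises, so it does not yield O(~u).
So O(~u) is not derivable, and the apparent clash with O(u) does not arise.
A world satisfying every obligation exists (e.g. b=false, h=false, j=false, n=false, q=true, r=true, s=true, u=true, v=false, w=true); no atom is both obligatory and forbidden, so the set is consistent.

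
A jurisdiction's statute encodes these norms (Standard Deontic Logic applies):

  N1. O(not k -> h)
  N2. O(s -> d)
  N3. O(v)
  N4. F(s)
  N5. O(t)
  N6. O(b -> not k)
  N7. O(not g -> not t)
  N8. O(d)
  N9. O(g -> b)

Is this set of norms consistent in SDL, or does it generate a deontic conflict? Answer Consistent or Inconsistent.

Consistent

Premise 2 is O(s -> d); even if O(d) held, inferring O(s) would be affirming the consequent — invalid.
So O(s) is not derivable, and the apparent clash with O(not s) does not arise.
A world satisfying every obligation exists (e.g. b=true, d=true, g=true, h=true, k=false, s=false, t=true, v=true); no atom is both obligatory and forbidden, so the set is consistent.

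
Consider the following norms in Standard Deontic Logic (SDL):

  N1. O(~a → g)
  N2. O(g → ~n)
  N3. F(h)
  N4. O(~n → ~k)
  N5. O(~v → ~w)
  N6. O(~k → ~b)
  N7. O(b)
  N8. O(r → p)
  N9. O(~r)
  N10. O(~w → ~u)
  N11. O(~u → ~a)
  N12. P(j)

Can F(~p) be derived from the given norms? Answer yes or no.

No

Premise 8 is O(r → p), but O(r) is not derivable from the premises, so it does not yield O(p).
No other premise forces O(p). An ideal world satisfying every premise can still have ~p true, so F(~p) is not derivable.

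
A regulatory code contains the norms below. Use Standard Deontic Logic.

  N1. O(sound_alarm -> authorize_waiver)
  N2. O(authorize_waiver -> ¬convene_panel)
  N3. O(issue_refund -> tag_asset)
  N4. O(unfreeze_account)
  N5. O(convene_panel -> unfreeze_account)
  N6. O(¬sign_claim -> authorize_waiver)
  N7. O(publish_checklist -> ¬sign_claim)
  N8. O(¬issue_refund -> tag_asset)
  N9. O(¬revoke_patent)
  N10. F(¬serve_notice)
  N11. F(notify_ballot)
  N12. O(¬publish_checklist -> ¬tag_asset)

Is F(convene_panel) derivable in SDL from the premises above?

Yes

By case analysis on ¬issue_refund: premise 8 gives O(¬issue_refund -> tag_asset) and premise 3 gives O(issue_refund -> tag_asset), so O(tag_asset) either way.
Premise 12, O(¬publish_checklist -> ¬tag_asset), contraposes to O(tag_asset -> publish_checklist); with O(tag_asset) we get O(publish_checklist).
Premise 7 is O(publish_checklist -> ¬sign_claim); since O(publish_checklist), deontic closure gives O(¬sign_claim).
With premise 6, O(¬sign_claim -> authorize_waiver), the K-axiom yields O(authorize_waiver).
Premise 2 is O(authorize_waiver -> ¬convene_panel); since O(authorize_waiver), deontic closure gives O(¬convene_panel).
Premises 1, 4, 5, 9, 10, 11 do not contribute to this derivation.
So O(¬convene_panel) holds, i.e. F(convene_panel). The claim follows.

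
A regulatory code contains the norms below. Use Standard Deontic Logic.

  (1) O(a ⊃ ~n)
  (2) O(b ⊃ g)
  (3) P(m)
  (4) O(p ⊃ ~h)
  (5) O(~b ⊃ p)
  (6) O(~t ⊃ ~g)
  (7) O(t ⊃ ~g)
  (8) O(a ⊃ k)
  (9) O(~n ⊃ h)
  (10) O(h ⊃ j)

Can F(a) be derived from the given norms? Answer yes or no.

Yes

Premises 7 and 6 cover both cases: O(t ⊃ ~g) and O(~t ⊃ ~g). Since t ∨ ~t is a tautology, O(~g) follows.
Premise 2 is O(b ⊃ g); contrapositively O(~g ⊃ ~b). Since O(~g) holds, K gives O(~b).
From O(~b) and premise 5, O(~b ⊃ p), we obtain O(p).
Applying K to premise 4 (O(p ⊃ ~h)) and O(p) yields O(~h).
The contrapositive of premise 9 (O(~n ⊃ h)) is O(~h ⊃ n), and O(~h) is already established, so O(n).
Premise 1 is O(a ⊃ ~n); contrapositively O(n ⊃ ~a). Since O(n) holds, K gives O(~a).
Premises 3, 8, 10 do not contribute to this derivation.
So O(~a) holds, i.e. F(a). The claim follows.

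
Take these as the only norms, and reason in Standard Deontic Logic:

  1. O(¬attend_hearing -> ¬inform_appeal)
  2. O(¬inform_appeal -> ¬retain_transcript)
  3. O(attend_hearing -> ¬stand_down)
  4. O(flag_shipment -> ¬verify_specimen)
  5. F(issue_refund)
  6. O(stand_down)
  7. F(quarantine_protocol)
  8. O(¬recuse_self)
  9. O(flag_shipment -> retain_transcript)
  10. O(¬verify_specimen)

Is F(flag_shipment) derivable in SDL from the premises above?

Yes

Premise 6 gives O(stand_down).
Premise 3, O(attend_hearing -> ¬stand_down), contraposes to O(stand_down -> ¬attend_hearing); with O(stand_down) we get O(¬attend_hearing).
With premise 1, O(¬attend_hearing -> ¬inform_appeal), the K-axiom yields O(¬inform_appeal).
From O(¬inform_appeal) and premise 2, O(¬inform_appeal -> ¬retain_transcript), we obtain O(¬retain_transcript).
Premise 9 is O(flag_shipment -> retain_transcript); contrapositively O(¬retain_transcript -> ¬flag_shipment). Since O(¬retain_transcript) holds, K gives O(¬flag_shipment).
Premises 4, 5, 7, 8, 10 do not contribute to this derivation.
So O(¬flag_shipment) holds, i.e. F(flag_shipment). The claim follows.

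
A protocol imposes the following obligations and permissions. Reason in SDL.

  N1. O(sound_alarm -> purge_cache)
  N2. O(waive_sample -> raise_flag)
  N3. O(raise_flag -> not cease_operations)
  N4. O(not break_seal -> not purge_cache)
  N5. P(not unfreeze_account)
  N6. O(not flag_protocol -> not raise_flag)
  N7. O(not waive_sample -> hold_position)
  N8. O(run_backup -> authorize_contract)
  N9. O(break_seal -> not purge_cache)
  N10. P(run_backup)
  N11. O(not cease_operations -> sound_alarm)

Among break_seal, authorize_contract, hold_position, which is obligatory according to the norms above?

By case analysis on break_seal: premise 9 gives O(break_seal -> not purge_cache) and premise 4 gives O(not break_seal -> not purge_cache), so O(not purge_cache) either way.
Premise 1 is O(sound_alarm -> purge_cache); contrapositively O(not purge_cache -> not sound_alarm). Since O(not purge_cache) holds, K gives O(not sound_alarm).
The contrapositive of premise 11 (O(not cease_operations -> sound_alarm)) is O(not sound_alarm -> cease_operations), and O(not sound_alarm) is already established, so O(cease_operations).
The contrapositive of premise 3 (O(raise_flag -> not cease_operations)) is O(cease_operations -> not raise_flag), and O(cease_operations) is already established, so O(not raise_flag).
Premise 2 is O(waive_sample -> raise_flag); contrapositively O(not raise_flag -> not waive_sample). Since O(not raise_flag) holds, K gives O(not waive_sample).
From O(not waive_sample) and premise 7, O(not waive_sample -> hold_position), we obtain O(hold_position).
So O(hold_position) holds — hold_position is obligatory. None of the other listed options is made obligatory by any chain of premises.

hold_position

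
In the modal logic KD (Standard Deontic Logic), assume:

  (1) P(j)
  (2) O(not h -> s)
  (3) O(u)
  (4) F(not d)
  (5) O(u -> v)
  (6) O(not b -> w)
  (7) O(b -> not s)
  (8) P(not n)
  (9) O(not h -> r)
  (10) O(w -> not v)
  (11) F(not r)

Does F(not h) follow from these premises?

Premise 3 gives O(u).
From O(u) and premise 5, O(u -> v), we obtain O(v).
Premise 10, O(w -> not v), contraposes to O(v -> not w); with O(v) we get O(not w).
The contrapositive of premise 6 (O(not b -> w)) is O(not w -> b), and O(not w) is already established, so O(b).
Applying K to premise 7 (O(b -> not s)) and O(b) yields O(not s).
Premise 2 is O(not h -> s); contrapositively O(not s -> h). Since O(not s) holds, K gives O(h).
Premises 1, 4, 8, 9, 11 do not contribute to this derivation.
So O(h) holds, i.e. F(not h). The claim follows.

Yes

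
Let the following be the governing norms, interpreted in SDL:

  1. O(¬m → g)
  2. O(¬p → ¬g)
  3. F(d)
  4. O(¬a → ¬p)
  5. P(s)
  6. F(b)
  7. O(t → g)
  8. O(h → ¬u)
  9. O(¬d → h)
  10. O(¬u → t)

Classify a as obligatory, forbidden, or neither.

Premise 3 is F(d), i.e. O(¬d).
With premise 9, O(¬d → h), the K-axiom yields O(h).
Premise 8 is O(h → ¬u); since O(h), deontic closure gives O(¬u).
Applying K to premise 10 (O(¬u → t)) and O(¬u) yields O(t).
With premise 7, O(t → g), the K-axiom yields O(g).
The contrapositive of premise 2 (O(¬p → ¬g)) is O(g → p), and O(g) is already established, so O(p).
Premise 4 is O(¬a → ¬p); contrapositively O(p → a). Since O(p) holds, K gives O(a).
Premises 1, 5, 6 do not contribute to this derivation.
Hence a is obligatory.

Obligatory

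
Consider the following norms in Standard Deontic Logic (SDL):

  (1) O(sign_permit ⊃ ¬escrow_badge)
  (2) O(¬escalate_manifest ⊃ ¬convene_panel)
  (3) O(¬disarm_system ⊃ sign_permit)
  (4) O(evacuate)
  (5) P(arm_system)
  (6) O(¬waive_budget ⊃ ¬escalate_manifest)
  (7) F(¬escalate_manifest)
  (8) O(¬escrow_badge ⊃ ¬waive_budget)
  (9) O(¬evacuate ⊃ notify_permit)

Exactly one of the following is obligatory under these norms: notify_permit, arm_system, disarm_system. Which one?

F(¬escalate_manifest) at premise 7 means O(escalate_manifest).
Premise 6, O(¬waive_budget ⊃ ¬escalate_manifest), contraposes to O(escalate_manifest ⊃ waive_budget); with O(escalate_manifest) we get O(waive_budget).
Premise 8 is O(¬escrow_badge ⊃ ¬waive_budget); contrapositively O(waive_budget ⊃ escrow_badge). Since O(waive_budget) holds, K gives O(escrow_badge).
Premise 1, O(sign_permit ⊃ ¬escrow_badge), contraposes to O(escrow_badge ⊃ ¬sign_permit); with O(escrow_badge) we get O(¬sign_permit).
Premise 3 is O(¬disarm_system ⊃ sign_permit); contrapositively O(¬sign_permit ⊃ disarm_system). Since O(¬sign_permit) holds, K gives O(disarm_system).
So O(disarm_system) holds — disarm_system is obligatory. None of the other listed options is made obligatory by any chain of premises.

disarm_system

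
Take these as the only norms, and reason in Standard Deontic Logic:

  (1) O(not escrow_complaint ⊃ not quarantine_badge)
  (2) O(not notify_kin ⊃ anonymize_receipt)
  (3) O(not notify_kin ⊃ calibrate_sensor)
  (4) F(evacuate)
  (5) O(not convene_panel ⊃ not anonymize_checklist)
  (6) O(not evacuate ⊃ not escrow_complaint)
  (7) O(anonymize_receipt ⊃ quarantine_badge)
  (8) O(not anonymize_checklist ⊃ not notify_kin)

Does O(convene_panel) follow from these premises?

Yes

F(evacuate) at premise 4 means O(not evacuate).
Premise 6 is O(not evacuate ⊃ not escrow_complaint); since O(not evacuate), deontic closure gives O(not escrow_complaint).
From O(not escrow_complaint) and premise 1, O(not escrow_complaint ⊃ not quarantine_badge), we obtain O(not quarantine_badge).
Premise 7 is O(anonymize_receipt ⊃ quarantine_badge); contrapositively O(not quarantine_badge ⊃ not anonymize_receipt). Since O(not quarantine_badge) holds, K gives O(not anonymize_receipt).
Premise 2, O(not notify_kin ⊃ anonymize_receipt), contraposes to O(not anonymize_receipt ⊃ notify_kin); with O(not anonymize_receipt) we get O(notify_kin).
The contrapositive of premise 8 (O(not anonymize_checklist ⊃ not notify_kin)) is O(notify_kin ⊃ anonymize_checklist), and O(notify_kin) is already established, so O(anonymize_checklist).
The contrapositive of premise 5 (O(not convene_panel ⊃ not anonymize_checklist)) is O(anonymize_checklist ⊃ convene_panel), and O(anonymize_checklist) is already established, so O(convene_panel).
Premise 3 does not contribute to this derivation.
So O(convene_panel) follows.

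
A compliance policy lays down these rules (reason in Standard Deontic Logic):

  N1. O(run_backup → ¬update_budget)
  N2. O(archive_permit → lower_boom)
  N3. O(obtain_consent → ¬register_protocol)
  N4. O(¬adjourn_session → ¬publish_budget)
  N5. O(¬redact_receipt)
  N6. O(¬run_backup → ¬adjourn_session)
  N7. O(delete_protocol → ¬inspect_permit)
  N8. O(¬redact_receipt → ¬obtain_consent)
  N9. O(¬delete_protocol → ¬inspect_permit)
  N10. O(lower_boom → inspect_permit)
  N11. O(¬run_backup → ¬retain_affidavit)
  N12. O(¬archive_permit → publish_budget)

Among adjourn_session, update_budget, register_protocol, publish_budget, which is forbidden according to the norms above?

update_budget

Premises 9 and 7 cover both cases: O(¬delete_protocol → ¬inspect_permit) and O(delete_protocol → ¬inspect_permit). Since ¬delete_protocol ∨ delete_protocol is a tautology, O(¬inspect_permit) follows.
The contrapositive of premise 10 (O(lower_boom → inspect_permit)) is O(¬inspect_permit → ¬lower_boom), and O(¬inspect_permit) is already established, so O(¬lower_boom).
The contrapositive of premise 2 (O(archive_permit → lower_boom)) is O(¬lower_boom → ¬archive_permit), and O(¬lower_boom) is already established, so O(¬archive_permit).
Premise 12 is O(¬archive_permit → publish_budget); since O(¬archive_permit), deontic closure gives O(publish_budget).
Premise 4 is O(¬adjourn_session → ¬publish_budget); contrapositively O(publish_budget → adjourn_session). Since O(publish_budget) holds, K gives O(adjourn_session).
Premise 6 is O(¬run_backup → ¬adjourn_session); contrapositively O(adjourn_session → run_backup). Since O(adjourn_session) holds, K gives O(run_backup).
Premise 1 is O(run_backup → ¬update_budget); since O(run_backup), deontic closure gives O(¬update_budget).
So O(¬update_budget) holds, i.e. update_budget is forbidden. None of the other listed options is forbidden under the premises.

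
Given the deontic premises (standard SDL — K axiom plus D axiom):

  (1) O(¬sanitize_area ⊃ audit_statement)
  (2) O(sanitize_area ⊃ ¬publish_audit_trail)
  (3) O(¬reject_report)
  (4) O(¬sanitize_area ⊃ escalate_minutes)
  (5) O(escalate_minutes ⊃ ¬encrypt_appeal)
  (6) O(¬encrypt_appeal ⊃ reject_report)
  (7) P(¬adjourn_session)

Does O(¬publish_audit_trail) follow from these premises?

Yes

From premise 3 we have O(¬reject_report).
Premise 6, O(¬encrypt_appeal ⊃ reject_report), contraposes to O(¬reject_report ⊃ encrypt_appeal); with O(¬reject_report) we get O(encrypt_appeal).
Premise 5 is O(escalate_minutes ⊃ ¬encrypt_appeal); contrapositively O(encrypt_appeal ⊃ ¬escalate_minutes). Since O(encrypt_appeal) holds, K gives O(¬escalate_minutes).
The contrapositive of premise 4 (O(¬sanitize_area ⊃ escalate_minutes)) is O(¬escalate_minutes ⊃ sanitize_area), and O(¬escalate_minutes) is already established, so O(sanitize_area).
Applying K to premise 2 (O(sanitize_area ⊃ ¬publish_audit_trail)) and O(sanitize_area) yields O(¬publish_audit_trail).
Premises 1, 7 do not contribute to this derivation.
So O(¬publish_audit_trail) follows.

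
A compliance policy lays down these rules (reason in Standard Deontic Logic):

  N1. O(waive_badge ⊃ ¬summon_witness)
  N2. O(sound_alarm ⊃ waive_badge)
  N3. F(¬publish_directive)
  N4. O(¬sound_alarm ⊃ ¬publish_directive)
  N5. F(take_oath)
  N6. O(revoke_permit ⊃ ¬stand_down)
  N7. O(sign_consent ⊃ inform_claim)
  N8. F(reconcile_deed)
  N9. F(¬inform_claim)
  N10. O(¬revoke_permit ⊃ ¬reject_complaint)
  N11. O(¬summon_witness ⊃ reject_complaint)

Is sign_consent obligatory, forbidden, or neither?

Premise 7 is O(sign_consent ⊃ inform_claim); even if O(inform_claim) held, inferring O(sign_consent) would be affirming the consequent — invalid.
No premise or chain of K-axiom applications forces O(sign_consent), and none forces O(¬sign_consent). So sign_consent is neither obligatory nor forbidden under these norms.

Neither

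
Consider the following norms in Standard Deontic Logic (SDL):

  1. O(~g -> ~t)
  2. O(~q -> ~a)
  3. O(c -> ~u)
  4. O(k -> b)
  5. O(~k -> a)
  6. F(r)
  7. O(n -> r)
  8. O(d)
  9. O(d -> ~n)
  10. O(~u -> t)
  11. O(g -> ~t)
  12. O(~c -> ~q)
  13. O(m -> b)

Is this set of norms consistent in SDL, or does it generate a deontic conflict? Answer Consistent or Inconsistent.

Premise 7 is O(n -> r), but O(n) is not derivable from the premises, so it does not yield O(r).
So O(r) is not derivable, and the apparent clash with O(~r) does not arise.
A world satisfying every obligation exists (e.g. a=false, b=true, c=false, d=true, g=false, k=true, m=false, n=false, q=false, r=false, t=false, u=true); no atom is both obligatory and forbidden, so the set is consistent.

Consistent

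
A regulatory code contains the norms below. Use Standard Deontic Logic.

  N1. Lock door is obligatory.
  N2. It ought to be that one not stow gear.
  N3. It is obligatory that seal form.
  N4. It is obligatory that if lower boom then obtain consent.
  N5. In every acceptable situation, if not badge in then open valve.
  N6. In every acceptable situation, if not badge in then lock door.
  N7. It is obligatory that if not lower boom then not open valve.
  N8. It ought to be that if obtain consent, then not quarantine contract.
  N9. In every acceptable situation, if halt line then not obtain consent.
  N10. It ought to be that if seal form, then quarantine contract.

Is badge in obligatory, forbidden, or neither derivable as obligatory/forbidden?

Premise 3 gives O(seal_form).
From O(seal_form) and premise 10, O(seal_form → quarantine_contract), we obtain O(quarantine_contract).
The contrapositive of premise 8 (O(obtain_consent → ¬quarantine_contract)) is O(quarantine_contract → ¬obtain_consent), and O(quarantine_contract) is already established, so O(¬obtain_consent).
The contrapositive of premise 4 (O(lower_boom → obtain_consent)) is O(¬obtain_consent → ¬lower_boom), and O(¬obtain_consent) is already established, so O(¬lower_boom).
Premise 7 is O(¬lower_boom → ¬open_valve); since O(¬lower_boom), deontic closure gives O(¬open_valve).
Premise 5 is O(¬badge_in → open_valve); contrapositively O(¬open_valve → badge_in). Since O(¬open_valve) holds, K gives O(badge_in).
Premises 1, 2, 6, 9 do not contribute to this derivation.
Hence badge_in is obligatory.

Obligatory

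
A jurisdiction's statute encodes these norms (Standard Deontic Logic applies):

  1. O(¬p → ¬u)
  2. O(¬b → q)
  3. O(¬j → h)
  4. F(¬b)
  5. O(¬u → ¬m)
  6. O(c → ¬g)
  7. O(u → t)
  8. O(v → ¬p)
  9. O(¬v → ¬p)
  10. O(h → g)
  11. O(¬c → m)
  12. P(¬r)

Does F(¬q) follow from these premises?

Premise 2 is O(¬b → q), but O(¬b) is not derivable from the premises, so it does not yield O(q).
No other premise forces O(q). An ideal world satisfying every premise can still have ¬q true, so F(¬q) is not derivable.

No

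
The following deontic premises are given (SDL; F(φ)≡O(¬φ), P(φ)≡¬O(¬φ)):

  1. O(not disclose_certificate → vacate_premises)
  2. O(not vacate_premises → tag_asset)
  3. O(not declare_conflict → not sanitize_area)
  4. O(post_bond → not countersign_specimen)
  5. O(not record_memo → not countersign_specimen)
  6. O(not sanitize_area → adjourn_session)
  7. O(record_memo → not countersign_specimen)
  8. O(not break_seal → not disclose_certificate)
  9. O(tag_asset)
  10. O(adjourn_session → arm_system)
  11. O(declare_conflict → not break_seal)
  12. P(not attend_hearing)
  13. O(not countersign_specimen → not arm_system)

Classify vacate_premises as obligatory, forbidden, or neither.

Obligatory

By case analysis on not record_memo: premise 5 gives O(not record_memo → not countersign_specimen) and premise 7 gives O(record_memo → not countersign_specimen), so O(not countersign_specimen) either way.
Premise 13 is O(not countersign_specimen → not arm_system); since O(not countersign_specimen), deontic closure gives O(not arm_system).
Premise 10, O(adjourn_session → arm_system), contraposes to O(not arm_system → not adjourn_session); with O(not arm_system) we get O(not adjourn_session).
The contrapositive of premise 6 (O(not sanitize_area → adjourn_session)) is O(not adjourn_session → sanitize_area), and O(not adjourn_session) is already established, so O(sanitize_area).
The contrapositive of premise 3 (O(not declare_conflict → not sanitize_area)) is O(sanitize_area → declare_conflict), and O(sanitize_area) is already established, so O(declare_conflict).
Premise 11 is O(declare_conflict → not break_seal); since O(declare_conflict), deontic closure gives O(not break_seal).
From O(not break_seal) and premise 8, O(not break_seal → not disclose_certificate), we obtain O(not disclose_certificate).
Premise 1 is O(not disclose_certificate → vacate_premises); since O(not disclose_certificate), deontic closure gives O(vacate_premises).
Premises 2, 4, 9, 12 do not contribute to this derivation.
Hence vacate_premises is obligatory.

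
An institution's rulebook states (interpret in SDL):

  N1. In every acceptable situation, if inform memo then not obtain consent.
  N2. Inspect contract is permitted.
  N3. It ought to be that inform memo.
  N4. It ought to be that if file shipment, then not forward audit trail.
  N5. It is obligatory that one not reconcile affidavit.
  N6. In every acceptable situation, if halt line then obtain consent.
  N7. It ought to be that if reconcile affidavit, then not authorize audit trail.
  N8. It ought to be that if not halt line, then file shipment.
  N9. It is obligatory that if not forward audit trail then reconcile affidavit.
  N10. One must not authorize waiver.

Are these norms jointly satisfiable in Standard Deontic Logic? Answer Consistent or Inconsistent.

Inconsistent

Premise 5 gives O(¬reconcile_affidavit).
Premise 9 is O(¬forward_audit_trail → reconcile_affidavit); contrapositively O(¬reconcile_affidavit → forward_audit_trail). Since O(¬reconcile_affidavit) holds, K gives O(forward_audit_trail).
Premise 4, O(file_shipment → ¬forward_audit_trail), contraposes to O(forward_audit_trail → ¬file_shipment); with O(forward_audit_trail) we get O(¬file_shipment).
The contrapositive of premise 8 (O(¬halt_line → file_shipment)) is O(¬file_shipment → halt_line), and O(¬file_shipment) is already established, so O(halt_line).
Applying K to premise 6 (O(halt_line → obtain_consent)) and O(halt_line) yields O(obtain_consent).
Premise 1, O(inform_memo → ¬obtain_consent), contraposes to O(obtain_consent → ¬inform_memo); with O(obtain_consent) we get O(¬inform_memo).
However, premise 3 gives O(inform_memo).
We now have both O(¬inform_memo) and O(inform_memo) — inform_memo is simultaneously obligatory and forbidden, violating the D-axiom.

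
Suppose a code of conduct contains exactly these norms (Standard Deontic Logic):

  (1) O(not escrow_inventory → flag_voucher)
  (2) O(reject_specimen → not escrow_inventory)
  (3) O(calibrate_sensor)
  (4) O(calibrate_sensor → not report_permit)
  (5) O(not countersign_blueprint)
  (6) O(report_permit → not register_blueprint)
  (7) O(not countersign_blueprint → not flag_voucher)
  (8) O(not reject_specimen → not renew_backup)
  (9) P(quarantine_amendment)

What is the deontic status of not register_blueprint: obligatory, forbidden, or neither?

Premise 6 is O(report_permit → not register_blueprint), but O(report_permit) is not derivable from the premises, so it does not yield O(not register_blueprint).
No premise or chain of K-axiom applications forces O(not register_blueprint), and none forces O(register_blueprint). So not register_blueprint is neither obligatory nor forbidden under these norms.

Neither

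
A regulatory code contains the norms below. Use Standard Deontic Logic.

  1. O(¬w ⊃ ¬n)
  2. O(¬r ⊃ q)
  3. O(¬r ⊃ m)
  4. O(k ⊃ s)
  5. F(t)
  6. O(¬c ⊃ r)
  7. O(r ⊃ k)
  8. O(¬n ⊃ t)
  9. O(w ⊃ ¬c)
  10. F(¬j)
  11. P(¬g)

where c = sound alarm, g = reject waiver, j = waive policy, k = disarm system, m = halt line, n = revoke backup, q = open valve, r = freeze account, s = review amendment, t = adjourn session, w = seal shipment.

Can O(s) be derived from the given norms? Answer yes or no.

Yes

Premise 5 is F(t), i.e. O(¬t).
Premise 8 is O(¬n ⊃ t); contrapositively O(¬t ⊃ n). Since O(¬t) holds, K gives O(n).
The contrapositive of premise 1 (O(¬w ⊃ ¬n)) is O(n ⊃ w), and O(n) is already established, so O(w).
Premise 9 is O(w ⊃ ¬c); since O(w), deontic closure gives O(¬c).
Premise 6 is O(¬c ⊃ r); since O(¬c), deontic closure gives O(r).
Applying K to premise 7 (O(r ⊃ k)) and O(r) yields O(k).
From O(k) and premise 4, O(k ⊃ s), we obtain O(s).
Premises 2, 3, 10, 11 do not contribute to this derivation.
So O(s) follows.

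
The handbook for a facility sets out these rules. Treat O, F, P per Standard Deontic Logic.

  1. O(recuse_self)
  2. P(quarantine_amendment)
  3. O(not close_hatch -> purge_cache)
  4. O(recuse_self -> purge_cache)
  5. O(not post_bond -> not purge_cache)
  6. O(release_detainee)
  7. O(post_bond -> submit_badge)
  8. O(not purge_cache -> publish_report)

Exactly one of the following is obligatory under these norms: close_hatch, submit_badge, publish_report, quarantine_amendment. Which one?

submit_badge

From premise 1 we have O(recuse_self).
From O(recuse_self) and premise 4, O(recuse_self -> purge_cache), we obtain O(purge_cache).
The contrapositive of premise 5 (O(not post_bond -> not purge_cache)) is O(purge_cache -> post_bond), and O(purge_cache) is already established, so O(post_bond).
Premise 7 is O(post_bond -> submit_badge); since O(post_bond), deontic closure gives O(submit_badge).
So O(submit_badge) holds — submit_badge is obligatory. None of the other listed options is made obligatory by any chain of premises.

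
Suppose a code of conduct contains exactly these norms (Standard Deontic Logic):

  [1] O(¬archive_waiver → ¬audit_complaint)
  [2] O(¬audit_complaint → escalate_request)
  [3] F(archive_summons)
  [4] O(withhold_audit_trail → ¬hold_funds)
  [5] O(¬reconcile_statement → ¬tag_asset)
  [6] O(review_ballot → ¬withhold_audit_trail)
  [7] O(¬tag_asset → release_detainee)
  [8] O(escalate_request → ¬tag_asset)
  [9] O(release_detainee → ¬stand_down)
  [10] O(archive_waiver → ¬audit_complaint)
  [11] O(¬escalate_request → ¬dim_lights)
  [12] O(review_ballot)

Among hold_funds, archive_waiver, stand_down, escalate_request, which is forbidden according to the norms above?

stand_down

Premises 10 and 1 cover both cases: O(archive_waiver → ¬audit_complaint) and O(¬archive_waiver → ¬audit_complaint). Since archive_waiver ∨ ¬archive_waiver is a tautology, O(¬audit_complaint) follows.
Applying K to premise 2 (O(¬audit_complaint → escalate_request)) and O(¬audit_complaint) yields O(escalate_request).
From O(escalate_request) and premise 8, O(escalate_request → ¬tag_asset), we obtain O(¬tag_asset).
Applying K to premise 7 (O(¬tag_asset → release_detainee)) and O(¬tag_asset) yields O(release_detainee).
Applying K to premise 9 (O(release_detainee → ¬stand_down)) and O(release_detainee) yields O(¬stand_down).
So O(¬stand_down) holds, i.e. stand_down is forbidden. None of the other listed options is forbidden under the premises.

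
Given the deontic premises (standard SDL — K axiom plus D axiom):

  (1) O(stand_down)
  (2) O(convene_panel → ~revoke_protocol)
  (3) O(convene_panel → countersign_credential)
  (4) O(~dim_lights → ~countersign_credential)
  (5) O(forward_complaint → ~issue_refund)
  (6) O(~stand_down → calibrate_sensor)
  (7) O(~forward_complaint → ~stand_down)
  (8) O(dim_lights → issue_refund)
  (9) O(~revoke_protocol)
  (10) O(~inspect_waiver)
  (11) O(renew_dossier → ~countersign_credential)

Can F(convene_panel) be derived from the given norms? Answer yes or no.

From premise 1 we have O(stand_down).
Premise 7, O(~forward_complaint → ~stand_down), contraposes to O(stand_down → forward_complaint); with O(stand_down) we get O(forward_complaint).
Applying K to premise 5 (O(forward_complaint → ~issue_refund)) and O(forward_complaint) yields O(~issue_refund).
The contrapositive of premise 8 (O(dim_lights → issue_refund)) is O(~issue_refund → ~dim_lights), and O(~issue_refund) is already established, so O(~dim_lights).
With premise 4, O(~dim_lights → ~countersign_credential), the K-axiom yields O(~countersign_credential).
The contrapositive of premise 3 (O(convene_panel → countersign_credential)) is O(~countersign_credential → ~convene_panel), and O(~countersign_credential) is already established, so O(~convene_panel).
Premises 2, 6, 9, 10, 11 do not contribute to this derivation.
So O(~convene_panel) holds, i.e. F(convene_panel). The claim follows.

Yes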